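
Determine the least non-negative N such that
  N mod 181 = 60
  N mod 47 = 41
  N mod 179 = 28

969134

From N ≡ 60 (mod 181) write N = 60 + 181t. Substituting into N ≡ 41 (mod 47) gives 181t ≡ 28 (mod 47), and since 40⁻¹ ≡ 20 (mod 47), t ≡ 43. Hence N ≡ 60 + 181·43 = 7843 (mod 8507).
From N ≡ 7843 (mod 8507) write N = 7843 + 8507t. Substituting into N ≡ 28 (mod 179) gives 8507t ≡ 61 (mod 179), and since 94⁻¹ ≡ 40 (mod 179), t ≡ 113. Hence N ≡ 7843 + 8507·113 = 969134 (mod 1522753).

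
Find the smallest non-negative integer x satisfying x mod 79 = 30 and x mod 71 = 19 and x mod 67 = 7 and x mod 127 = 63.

28446666

The moduli are pairwise coprime; N = 79·71·67·127 = 47726981.
N/79 = 604139; 604139 ≡ 26 (mod 79); 26·76 ≡ 1, so inverse 76.
N/71 = 672211; 672211 ≡ 54 (mod 71); 54·25 ≡ 1, so inverse 25.
N/67 = 712343; 712343 ≡ 66 (mod 67); 66·66 ≡ 1, so inverse 66.
N/127 = 375803; 375803 ≡ 10 (mod 127); 10·89 ≡ 1, so inverse 89.
x ≡ 30·604139·76 + 19·672211·25 + 7·712343·66 + 63·375803·89 = 4132967032.
4132967032 mod 47726981 = 28446666.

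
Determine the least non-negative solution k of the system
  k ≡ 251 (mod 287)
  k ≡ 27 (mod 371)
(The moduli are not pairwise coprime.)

11157

gcd(287, 371) = 7 and 7 | (27 − 251), so the pair is consistent; merging gives k ≡ 11157 (mod 15211), where 15211 = lcm(287, 371).
The solution is unique modulo lcm(287, 371) = 15211.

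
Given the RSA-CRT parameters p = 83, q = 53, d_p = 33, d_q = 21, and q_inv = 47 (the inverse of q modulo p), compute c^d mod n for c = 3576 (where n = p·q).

m₁ = c^(d_p) mod p: c ≡ 7 (mod 83), and 7^33 mod 83 = 30.
m₂ = c^(d_q) mod q: c ≡ 25 (mod 53), and 25^21 mod 53 = 40.
h = q_inv·(m₁ − m₂) mod p = 47·(30 − 40) mod 83 = 28.
m = m₂ + h·q = 40 + 28·53 = 1524.

1524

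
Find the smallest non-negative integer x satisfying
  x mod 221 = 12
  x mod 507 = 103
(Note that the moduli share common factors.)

1117

gcd(221, 507) = 13 and 13 | (103 − 12), so the pair is consistent; merging gives x ≡ 1117 (mod 8619), where 8619 = lcm(221, 507).
The solution is unique modulo lcm(221, 507) = 8619.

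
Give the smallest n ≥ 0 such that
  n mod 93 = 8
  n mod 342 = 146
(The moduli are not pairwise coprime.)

gcd(93, 342) = 3 and 3 | (146 − 8), so the pair is consistent; merging gives n ≡ 5960 (mod 10602), where 10602 = lcm(93, 342).
The solution is unique modulo lcm(93, 342) = 10602.

5960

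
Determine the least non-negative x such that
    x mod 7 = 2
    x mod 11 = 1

From x ≡ 2 (mod 7) write x = 2 + 7t. Substituting into x ≡ 1 (mod 11) gives 7t ≡ 10 (mod 11), and since 7⁻¹ ≡ 8 (mod 11), t ≡ 3. Hence x ≡ 2 + 7·3 = 23 (mod 77).

23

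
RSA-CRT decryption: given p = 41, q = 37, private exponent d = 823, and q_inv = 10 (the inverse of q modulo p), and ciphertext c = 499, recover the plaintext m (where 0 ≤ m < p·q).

190

d_p = d mod (p−1) = 823 mod 40 = 23; d_q = d mod (q−1) = 31.
m₁ = c^(d_p) mod p: c ≡ 7 (mod 41), and 7^23 mod 41 = 26.
m₂ = c^(d_q) mod q: c ≡ 18 (mod 37), and 18^31 mod 37 = 5.
h = q_inv·(m₁ − m₂) mod p = 10·(26 − 5) mod 41 = 5.
m = m₂ + h·q = 5 + 5·37 = 190.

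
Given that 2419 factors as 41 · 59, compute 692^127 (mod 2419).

554

Mod 41: 692 ≡ 36; by Fermat, exponent reduces to 127 mod 40 = 7; 36^7 ≡ 21 (mod 41).
Mod 59: 692 ≡ 43; by Fermat, exponent reduces to 127 mod 58 = 11; 43^11 ≡ 23 (mod 59).
Combine by CRT: x ≡ 21 (mod 41), x ≡ 23 (mod 59) ⇒ x ≡ 554 (mod 2419).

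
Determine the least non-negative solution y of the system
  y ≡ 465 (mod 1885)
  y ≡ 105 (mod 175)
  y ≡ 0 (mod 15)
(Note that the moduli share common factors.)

17430

gcd(1885, 175) = 5 and 5 | (105 − 465), so the pair is consistent; merging gives y ≡ 17430 (mod 65975), where 65975 = lcm(1885, 175).
gcd(65975, 15) = 5 and 5 | (0 − 17430), so the pair is consistent; merging gives y ≡ 17430 (mod 197925), where 197925 = lcm(65975, 15).
The solution is unique modulo lcm(1885, 175, 15) = 197925.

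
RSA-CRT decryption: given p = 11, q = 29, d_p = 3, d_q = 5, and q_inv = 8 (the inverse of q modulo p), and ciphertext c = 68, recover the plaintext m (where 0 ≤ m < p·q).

m₁ = c^(d_p) mod p: c ≡ 2 (mod 11), and 2^3 mod 11 = 8.
m₂ = c^(d_q) mod q: c ≡ 10 (mod 29), and 10^5 mod 29 = 8.
h = q_inv·(m₁ − m₂) mod p = 8·(8 − 8) mod 11 = 0.
m = m₂ + h·q = 8 + 0·29 = 8.

8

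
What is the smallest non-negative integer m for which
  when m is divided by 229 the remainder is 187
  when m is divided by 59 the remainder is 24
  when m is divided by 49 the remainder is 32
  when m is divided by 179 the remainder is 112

From m ≡ 187 (mod 229) write m = 187 + 229t. Substituting into m ≡ 24 (mod 59) gives 229t ≡ 14 (mod 59), and since 52⁻¹ ≡ 42 (mod 59), t ≡ 57. Hence m ≡ 187 + 229·57 = 13240 (mod 13511).
From m ≡ 13240 (mod 13511) write m = 13240 + 13511t. Substituting into m ≡ 32 (mod 49) gives 13511t ≡ 22 (mod 49), and since 36⁻¹ ≡ 15 (mod 49), t ≡ 36. Hence m ≡ 13240 + 13511·36 = 499636 (mod 662039).
From m ≡ 499636 (mod 662039) write m = 499636 + 662039t. Substituting into m ≡ 112 (mod 179) gives 662039t ≡ 65 (mod 179), and since 97⁻¹ ≡ 24 (mod 179), t ≡ 128. Hence m ≡ 499636 + 662039·128 = 85240628 (mod 118504981).

85240628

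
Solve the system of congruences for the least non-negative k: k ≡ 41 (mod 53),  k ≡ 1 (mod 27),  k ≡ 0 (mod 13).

16471

Combine the congruences pairwise.
From k ≡ 41 (mod 53) write k = 41 + 53t. Substituting into k ≡ 1 (mod 27) gives 53t ≡ 14 (mod 27), and since 26⁻¹ ≡ 26 (mod 27), t ≡ 13. Hence k ≡ 41 + 53·13 = 730 (mod 1431).
From k ≡ 730 (mod 1431) write k = 730 + 1431t. Substituting into k ≡ 0 (mod 13) gives 1431t ≡ 11 (mod 13), and since 1⁻¹ ≡ 1 (mod 13), t ≡ 11. Hence k ≡ 730 + 1431·11 = 16471 (mod 18603).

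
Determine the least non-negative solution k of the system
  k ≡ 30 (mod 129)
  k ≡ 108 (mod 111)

3771

gcd(129, 111) = 3 and 3 | (108 − 30), so the pair is consistent; merging gives k ≡ 3771 (mod 4773), where 4773 = lcm(129, 111).
The solution is unique modulo lcm(129, 111) = 4773.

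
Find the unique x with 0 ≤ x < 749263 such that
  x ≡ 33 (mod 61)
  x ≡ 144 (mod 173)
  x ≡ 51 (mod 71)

The moduli are pairwise coprime; N = 61·173·71 = 749263.
N/61 = 12283; 12283 ≡ 22 (mod 61); 22·25 ≡ 1, so inverse 25.
N/173 = 4331; 4331 ≡ 6 (mod 173); 6·29 ≡ 1, so inverse 29.
N/71 = 10553; 10553 ≡ 45 (mod 71); 45·30 ≡ 1, so inverse 30.
x ≡ 33·12283·25 + 144·4331·29 + 51·10553·30 = 44365821.
44365821 mod 749263 = 159304.

159304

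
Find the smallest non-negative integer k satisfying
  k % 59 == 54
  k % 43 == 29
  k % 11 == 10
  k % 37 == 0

72742

The moduli are pairwise coprime; N = 59·43·11·37 = 1032559.
N/59 = 17501; 17501 ≡ 37 (mod 59); 37·8 ≡ 1, so inverse 8.
N/43 = 24013; 24013 ≡ 19 (mod 43); 19·34 ≡ 1, so inverse 34.
N/11 = 93869; 93869 ≡ 6 (mod 11); 6·2 ≡ 1, so inverse 2.
N/37 = 27907; 27907 ≡ 9 (mod 37); 9·33 ≡ 1, so inverse 33.
k ≡ 54·17501·8 + 29·24013·34 + 10·93869·2 + 0·27907·33 = 33114630.
33114630 mod 1032559 = 72742.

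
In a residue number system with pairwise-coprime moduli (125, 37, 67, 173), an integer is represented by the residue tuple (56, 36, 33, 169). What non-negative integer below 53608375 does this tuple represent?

The moduli are pairwise coprime; N = 125·37·67·173 = 53608375.
N/125 = 428867; 428867 ≡ 117 (mod 125); 117·78 ≡ 1, so inverse 78.
N/37 = 1448875; 1448875 ≡ 29 (mod 37); 29·23 ≡ 1, so inverse 23.
N/67 = 800125; 800125 ≡ 11 (mod 67); 11·61 ≡ 1, so inverse 61.
N/173 = 309875; 309875 ≡ 32 (mod 173); 32·146 ≡ 1, so inverse 146.
x ≡ 56·428867·78 + 36·1448875·23 + 33·800125·61 + 169·309875·146 = 12329466931.
12329466931 mod 53608375 = 53149056.

53149056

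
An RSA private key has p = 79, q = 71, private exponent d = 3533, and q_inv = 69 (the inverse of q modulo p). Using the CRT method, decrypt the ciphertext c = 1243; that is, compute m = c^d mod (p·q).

1637

d_p = d mod (p−1) = 3533 mod 78 = 23; d_q = d mod (q−1) = 33.
m₁ = c^(d_p) mod p: c ≡ 58 (mod 79), and 58^23 mod 79 = 57.
m₂ = c^(d_q) mod q: c ≡ 36 (mod 71), and 36^33 mod 71 = 4.
h = q_inv·(m₁ − m₂) mod p = 69·(57 − 4) mod 79 = 23.
m = m₂ + h·q = 4 + 23·71 = 1637.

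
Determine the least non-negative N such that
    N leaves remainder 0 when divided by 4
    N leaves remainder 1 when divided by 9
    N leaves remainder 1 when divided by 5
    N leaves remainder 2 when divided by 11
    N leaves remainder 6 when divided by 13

The moduli are pairwise coprime; M = 4·9·5·11·13 = 25740.
M/4 = 6435; 6435 ≡ 3 (mod 4); 3·3 ≡ 1, so inverse 3.
M/9 = 2860; 2860 ≡ 7 (mod 9); 7·4 ≡ 1, so inverse 4.
M/5 = 5148; 5148 ≡ 3 (mod 5); 3·2 ≡ 1, so inverse 2.
M/11 = 2340; 2340 ≡ 8 (mod 11); 8·7 ≡ 1, so inverse 7.
M/13 = 1980; 1980 ≡ 4 (mod 13); 4·10 ≡ 1, so inverse 10.
N ≡ 0·6435·3 + 1·2860·4 + 1·5148·2 + 2·2340·7 + 6·1980·10 = 173296.
173296 mod 25740 = 18856.

18856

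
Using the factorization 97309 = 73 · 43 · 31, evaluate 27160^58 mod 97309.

Mod 73: 27160 ≡ 4; 4^58 ≡ 37 (mod 73).
Mod 43: 27160 ≡ 27; by Fermat, exponent reduces to 58 mod 42 = 16; 27^16 ≡ 41 (mod 43).
Mod 31: 27160 ≡ 4; by Fermat, exponent reduces to 58 mod 30 = 28; 4^28 ≡ 2 (mod 31).
Combine by CRT: x ≡ 37 (mod 73), x ≡ 41 (mod 43), x ≡ 2 (mod 31) ⇒ x ≡ 22229 (mod 97309).

22229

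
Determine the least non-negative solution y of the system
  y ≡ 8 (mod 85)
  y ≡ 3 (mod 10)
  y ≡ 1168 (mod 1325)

gcd(85, 10) = 5 and 5 | (3 − 8), so the pair is consistent; merging gives y ≡ 93 (mod 170), where 170 = lcm(85, 10).
gcd(170, 1325) = 5 and 5 | (1168 − 93), so the pair is consistent; merging gives y ≡ 28993 (mod 45050), where 45050 = lcm(170, 1325).
The solution is unique modulo lcm(85, 10, 1325) = 45050.

28993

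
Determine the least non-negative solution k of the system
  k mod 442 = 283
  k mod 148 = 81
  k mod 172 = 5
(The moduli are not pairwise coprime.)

12217

gcd(442, 148) = 2 and 2 | (81 − 283), so the pair is consistent; merging gives k ≡ 12217 (mod 32708), where 32708 = lcm(442, 148).
gcd(32708, 172) = 4 and 4 | (5 − 12217), so the pair is consistent; merging gives k ≡ 12217 (mod 1406444), where 1406444 = lcm(32708, 172).
The solution is unique modulo lcm(442, 148, 172) = 1406444.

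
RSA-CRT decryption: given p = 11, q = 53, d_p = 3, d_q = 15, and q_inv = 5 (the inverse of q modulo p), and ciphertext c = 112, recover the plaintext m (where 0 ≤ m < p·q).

m₁ = c^(d_p) mod p: c ≡ 2 (mod 11), and 2^3 mod 11 = 8.
m₂ = c^(d_q) mod q: c ≡ 6 (mod 53), and 6^15 mod 53 = 17.
h = q_inv·(m₁ − m₂) mod p = 5·(8 − 17) mod 11 = 10.
m = m₂ + h·q = 17 + 10·53 = 547.

547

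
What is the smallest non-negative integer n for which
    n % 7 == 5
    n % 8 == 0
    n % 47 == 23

Combine the congruences pairwise.
From n ≡ 5 (mod 7) write n = 5 + 7t. Substituting into n ≡ 0 (mod 8) gives 7t ≡ 3 (mod 8), and since 7⁻¹ ≡ 7 (mod 8), t ≡ 5. Hence n ≡ 5 + 7·5 = 40 (mod 56).
From n ≡ 40 (mod 56) write n = 40 + 56t. Substituting into n ≡ 23 (mod 47) gives 56t ≡ 30 (mod 47), and since 9⁻¹ ≡ 21 (mod 47), t ≡ 19. Hence n ≡ 40 + 56·19 = 1104 (mod 2632).

1104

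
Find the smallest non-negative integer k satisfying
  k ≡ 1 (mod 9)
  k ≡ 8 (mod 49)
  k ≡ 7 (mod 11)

3340

Combine the congruences pairwise.
From k ≡ 1 (mod 9) write k = 1 + 9t. Substituting into k ≡ 8 (mod 49) gives 9t ≡ 7 (mod 49), and since 9⁻¹ ≡ 11 (mod 49), t ≡ 28. Hence k ≡ 1 + 9·28 = 253 (mod 441).
From k ≡ 253 (mod 441) write k = 253 + 441t. Substituting into k ≡ 7 (mod 11) gives 441t ≡ 7 (mod 11), and since 1⁻¹ ≡ 1 (mod 11), t ≡ 7. Hence k ≡ 253 + 441·7 = 3340 (mod 4851).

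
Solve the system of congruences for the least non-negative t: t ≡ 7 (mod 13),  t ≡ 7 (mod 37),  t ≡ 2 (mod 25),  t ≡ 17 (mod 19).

The moduli are pairwise coprime; N = 13·37·25·19 = 228475.
N/13 = 17575; 17575 ≡ 12 (mod 13); 12·12 ≡ 1, so inverse 12.
N/37 = 6175; 6175 ≡ 33 (mod 37); 33·9 ≡ 1, so inverse 9.
N/25 = 9139; 9139 ≡ 14 (mod 25); 14·9 ≡ 1, so inverse 9.
N/19 = 12025; 12025 ≡ 17 (mod 19); 17·9 ≡ 1, so inverse 9.
t ≡ 7·17575·12 + 7·6175·9 + 2·9139·9 + 17·12025·9 = 3869652.
3869652 mod 228475 = 214052.

214052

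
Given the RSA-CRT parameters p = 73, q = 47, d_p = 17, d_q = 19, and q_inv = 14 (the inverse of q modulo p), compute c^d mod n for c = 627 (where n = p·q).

m₁ = c^(d_p) mod p: c ≡ 43 (mod 73), and 43^17 mod 73 = 52.
m₂ = c^(d_q) mod q: c ≡ 16 (mod 47), and 16^19 mod 47 = 34.
h = q_inv·(m₁ − m₂) mod p = 14·(52 − 34) mod 73 = 33.
m = m₂ + h·q = 34 + 33·47 = 1585.

1585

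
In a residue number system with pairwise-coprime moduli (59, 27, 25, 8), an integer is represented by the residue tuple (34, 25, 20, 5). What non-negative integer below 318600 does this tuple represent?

255445

The moduli are pairwise coprime; N = 59·27·25·8 = 318600.
N/59 = 5400; 5400 ≡ 31 (mod 59); 31·40 ≡ 1, so inverse 40.
N/27 = 11800; 11800 ≡ 1 (mod 27), inverse 1.
N/25 = 12744; 12744 ≡ 19 (mod 25); 19·4 ≡ 1, so inverse 4.
N/8 = 39825; 39825 ≡ 1 (mod 8), inverse 1.
x ≡ 34·5400·40 + 25·11800·1 + 20·12744·4 + 5·39825·1 = 8857645.
8857645 mod 318600 = 255445.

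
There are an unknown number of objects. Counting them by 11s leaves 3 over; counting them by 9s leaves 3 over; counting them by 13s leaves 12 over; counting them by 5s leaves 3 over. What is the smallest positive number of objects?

4458

From N ≡ 3 (mod 11) write N = 3 + 11t. Substituting into N ≡ 3 (mod 9) gives 11t ≡ 0 (mod 9), and since 2⁻¹ ≡ 5 (mod 9), t ≡ 0. Hence N ≡ 3 + 11·0 = 3 (mod 99).
From N ≡ 3 (mod 99) write N = 3 + 99t. Substituting into N ≡ 12 (mod 13) gives 99t ≡ 9 (mod 13), and since 8⁻¹ ≡ 5 (mod 13), t ≡ 6. Hence N ≡ 3 + 99·6 = 597 (mod 1287).
From N ≡ 597 (mod 1287) write N = 597 + 1287t. Substituting into N ≡ 3 (mod 5) gives 1287t ≡ 1 (mod 5), and since 2⁻¹ ≡ 3 (mod 5), t ≡ 3. Hence N ≡ 597 + 1287·3 = 4458 (mod 6435).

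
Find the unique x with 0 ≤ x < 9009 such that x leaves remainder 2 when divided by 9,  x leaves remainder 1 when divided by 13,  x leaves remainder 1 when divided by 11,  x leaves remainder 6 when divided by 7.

7580

From x ≡ 2 (mod 9) write x = 2 + 9t. Substituting into x ≡ 1 (mod 13) gives 9t ≡ 12 (mod 13), and since 9⁻¹ ≡ 3 (mod 13), t ≡ 10. Hence x ≡ 2 + 9·10 = 92 (mod 117).
From x ≡ 92 (mod 117) write x = 92 + 117t. Substituting into x ≡ 1 (mod 11) gives 117t ≡ 8 (mod 11), and since 7⁻¹ ≡ 8 (mod 11), t ≡ 9. Hence x ≡ 92 + 117·9 = 1145 (mod 1287).
From x ≡ 1145 (mod 1287) write x = 1145 + 1287t. Substituting into x ≡ 6 (mod 7) gives 1287t ≡ 2 (mod 7), and since 6⁻¹ ≡ 6 (mod 7), t ≡ 5. Hence x ≡ 1145 + 1287·5 = 7580 (mod 9009).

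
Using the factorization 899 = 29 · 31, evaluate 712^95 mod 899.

402

Mod 29: 712 ≡ 16; by Fermat, exponent reduces to 95 mod 28 = 11; 16^11 ≡ 25 (mod 29).
Mod 31: 712 ≡ 30; by Fermat, exponent reduces to 95 mod 30 = 5; 30^5 ≡ 30 (mod 31).
Combine by CRT: x ≡ 25 (mod 29), x ≡ 30 (mod 31) ⇒ x ≡ 402 (mod 899).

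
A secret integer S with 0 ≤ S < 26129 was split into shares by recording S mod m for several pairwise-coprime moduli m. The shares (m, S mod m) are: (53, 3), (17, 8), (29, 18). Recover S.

Combine the congruences pairwise.
From S ≡ 3 (mod 53) write S = 3 + 53t. Substituting into S ≡ 8 (mod 17) gives 53t ≡ 5 (mod 17), and since 2⁻¹ ≡ 9 (mod 17), t ≡ 11. Hence S ≡ 3 + 53·11 = 586 (mod 901).
From S ≡ 586 (mod 901) write S = 586 + 901t. Substituting into S ≡ 18 (mod 29) gives 901t ≡ 12 (mod 29), and since 2⁻¹ ≡ 15 (mod 29), t ≡ 6. Hence S ≡ 586 + 901·6 = 5992 (mod 26129).

5992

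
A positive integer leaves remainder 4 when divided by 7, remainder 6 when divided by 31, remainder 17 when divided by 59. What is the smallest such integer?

The moduli are pairwise coprime; N = 7·31·59 = 12803.
N/7 = 1829; 1829 ≡ 2 (mod 7); 2·4 ≡ 1, so inverse 4.
N/31 = 413; 413 ≡ 10 (mod 31); 10·28 ≡ 1, so inverse 28.
N/59 = 217; 217 ≡ 40 (mod 59); 40·31 ≡ 1, so inverse 31.
k ≡ 4·1829·4 + 6·413·28 + 17·217·31 = 213007.
213007 mod 12803 = 8159.

8159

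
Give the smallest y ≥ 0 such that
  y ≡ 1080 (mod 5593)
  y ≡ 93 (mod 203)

gcd(5593, 203) = 7 and 7 | (93 − 1080), so the pair is consistent; merging gives y ≡ 124126 (mod 162197), where 162197 = lcm(5593, 203).
The solution is unique modulo lcm(5593, 203) = 162197.

124126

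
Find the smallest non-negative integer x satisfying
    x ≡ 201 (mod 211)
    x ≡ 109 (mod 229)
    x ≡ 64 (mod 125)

The moduli are pairwise coprime; N = 211·229·125 = 6039875.
N/211 = 28625; 28625 ≡ 140 (mod 211); 140·104 ≡ 1, so inverse 104.
N/229 = 26375; 26375 ≡ 40 (mod 229); 40·63 ≡ 1, so inverse 63.
N/125 = 48319; 48319 ≡ 69 (mod 125); 69·29 ≡ 1, so inverse 29.
x ≡ 201·28625·104 + 109·26375·63 + 64·48319·29 = 869174189.
869174189 mod 6039875 = 5472064.

5472064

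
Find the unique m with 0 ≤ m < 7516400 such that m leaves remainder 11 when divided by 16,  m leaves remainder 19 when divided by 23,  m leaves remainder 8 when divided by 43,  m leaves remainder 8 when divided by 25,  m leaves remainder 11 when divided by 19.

1411483

From m ≡ 11 (mod 16) write m = 11 + 16t. Substituting into m ≡ 19 (mod 23) gives 16t ≡ 8 (mod 23), and since 16⁻¹ ≡ 13 (mod 23), t ≡ 12. Hence m ≡ 11 + 16·12 = 203 (mod 368).
From m ≡ 203 (mod 368) write m = 203 + 368t. Substituting into m ≡ 8 (mod 43) gives 368t ≡ 20 (mod 43), and since 24⁻¹ ≡ 9 (mod 43), t ≡ 8. Hence m ≡ 203 + 368·8 = 3147 (mod 15824).
From m ≡ 3147 (mod 15824) write m = 3147 + 15824t. Substituting into m ≡ 8 (mod 25) gives 15824t ≡ 11 (mod 25), and since 24⁻¹ ≡ 24 (mod 25), t ≡ 14. Hence m ≡ 3147 + 15824·14 = 224683 (mod 395600).
From m ≡ 224683 (mod 395600) write m = 224683 + 395600t. Substituting into m ≡ 11 (mod 19) gives 395600t ≡ 3 (mod 19), and since 1⁻¹ ≡ 1 (mod 19), t ≡ 3. Hence m ≡ 224683 + 395600·3 = 1411483 (mod 7516400).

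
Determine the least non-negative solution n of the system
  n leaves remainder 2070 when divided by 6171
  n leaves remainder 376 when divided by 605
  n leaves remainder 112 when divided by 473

779616

gcd(6171, 605) = 121 and 121 | (376 − 2070), so the pair is consistent; merging gives n ≡ 8241 (mod 30855), where 30855 = lcm(6171, 605).
gcd(30855, 473) = 11 and 11 | (112 − 8241), so the pair is consistent; merging gives n ≡ 779616 (mod 1326765), where 1326765 = lcm(30855, 473).
The solution is unique modulo lcm(6171, 605, 473) = 1326765.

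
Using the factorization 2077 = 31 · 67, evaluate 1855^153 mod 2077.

Mod 31: 1855 ≡ 26; by Fermat, exponent reduces to 153 mod 30 = 3; 26^3 ≡ 30 (mod 31).
Mod 67: 1855 ≡ 46; by Fermat, exponent reduces to 153 mod 66 = 21; 46^21 ≡ 5 (mod 67).
Combine by CRT: x ≡ 30 (mod 31), x ≡ 5 (mod 67) ⇒ x ≡ 340 (mod 2077).

340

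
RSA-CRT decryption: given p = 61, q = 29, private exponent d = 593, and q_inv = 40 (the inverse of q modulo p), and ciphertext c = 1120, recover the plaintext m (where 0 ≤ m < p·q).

d_p = d mod (p−1) = 593 mod 60 = 53; d_q = d mod (q−1) = 5.
m₁ = c^(d_p) mod p: c ≡ 22 (mod 61), and 22^53 mod 61 = 12.
m₂ = c^(d_q) mod q: c ≡ 18 (mod 29), and 18^5 mod 29 = 15.
h = q_inv·(m₁ − m₂) mod p = 40·(12 − 15) mod 61 = 2.
m = m₂ + h·q = 15 + 2·29 = 73.

73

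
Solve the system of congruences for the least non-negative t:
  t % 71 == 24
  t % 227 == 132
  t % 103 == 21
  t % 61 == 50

Combine the congruences pairwise.
From t ≡ 24 (mod 71) write t = 24 + 71s. Substituting into t ≡ 132 (mod 227) gives 71s ≡ 108 (mod 227), and since 71⁻¹ ≡ 16 (mod 227), s ≡ 139. Hence t ≡ 24 + 71·139 = 9893 (mod 16117).
From t ≡ 9893 (mod 16117) write t = 9893 + 16117s. Substituting into t ≡ 21 (mod 103) gives 16117s ≡ 16 (mod 103), and since 49⁻¹ ≡ 82 (mod 103), s ≡ 76. Hence t ≡ 9893 + 16117·76 = 1234785 (mod 1660051).
From t ≡ 1234785 (mod 1660051) write t = 1234785 + 1660051s. Substituting into t ≡ 50 (mod 61) gives 1660051s ≡ 27 (mod 61), and since 58⁻¹ ≡ 20 (mod 61), s ≡ 52. Hence t ≡ 1234785 + 1660051·52 = 87557437 (mod 101263111).

87557437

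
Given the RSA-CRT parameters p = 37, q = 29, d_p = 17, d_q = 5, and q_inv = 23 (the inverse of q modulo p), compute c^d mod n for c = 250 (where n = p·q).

189

m₁ = c^(d_p) mod p: c ≡ 28 (mod 37), and 28^17 mod 37 = 4.
m₂ = c^(d_q) mod q: c ≡ 18 (mod 29), and 18^5 mod 29 = 15.
h = q_inv·(m₁ − m₂) mod p = 23·(4 − 15) mod 37 = 6.
m = m₂ + h·q = 15 + 6·29 = 189.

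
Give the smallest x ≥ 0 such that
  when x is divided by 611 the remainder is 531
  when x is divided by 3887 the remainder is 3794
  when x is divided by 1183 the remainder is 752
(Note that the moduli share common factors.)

gcd(611, 3887) = 13 and 13 | (3794 − 531), so the pair is consistent; merging gives x ≡ 139839 (mod 182689), where 182689 = lcm(611, 3887).
gcd(182689, 1183) = 169 and 169 | (752 − 139839), so the pair is consistent; merging gives x ≡ 322528 (mod 1278823), where 1278823 = lcm(182689, 1183).
The solution is unique modulo lcm(611, 3887, 1183) = 1278823.

322528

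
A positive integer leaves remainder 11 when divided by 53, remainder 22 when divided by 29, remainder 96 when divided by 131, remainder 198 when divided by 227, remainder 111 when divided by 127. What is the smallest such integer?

The moduli are pairwise coprime; M = 53·29·131·227·127 = 5804632663.
M/53 = 109521371; 109521371 ≡ 51 (mod 53); 51·26 ≡ 1, so inverse 26.
M/29 = 200159747; 200159747 ≡ 7 (mod 29); 7·25 ≡ 1, so inverse 25.
M/131 = 44310173; 44310173 ≡ 78 (mod 131); 78·42 ≡ 1, so inverse 42.
M/227 = 25571069; 25571069 ≡ 200 (mod 227); 200·42 ≡ 1, so inverse 42.
M/127 = 45705769; 45705769 ≡ 120 (mod 127); 120·18 ≡ 1, so inverse 18.
n ≡ 11·109521371·26 + 22·200159747·25 + 96·44310173·42 + 198·25571069·42 + 111·45705769·18 = 624038726758.
624038726758 mod 5804632663 = 2943031817.

2943031817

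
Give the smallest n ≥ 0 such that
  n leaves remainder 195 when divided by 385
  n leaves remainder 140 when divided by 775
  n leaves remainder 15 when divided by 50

Combine the congruences pairwise.
gcd(385, 775) = 5 and 5 | (140 − 195), so the pair is consistent; merging gives n ≡ 8665 (mod 59675), where 59675 = lcm(385, 775).
gcd(59675, 50) = 25 and 25 | (15 − 8665), so the pair is consistent; merging gives n ≡ 8665 (mod 119350), where 119350 = lcm(59675, 50).
The solution is unique modulo lcm(385, 775, 50) = 119350.

8665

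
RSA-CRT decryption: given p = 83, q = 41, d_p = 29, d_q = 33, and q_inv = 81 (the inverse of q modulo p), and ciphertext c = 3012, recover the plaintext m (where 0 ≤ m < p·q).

m₁ = c^(d_p) mod p: c ≡ 24 (mod 83), and 24^29 mod 83 = 79.
m₂ = c^(d_q) mod q: c ≡ 19 (mod 41), and 19^33 mod 41 = 26.
h = q_inv·(m₁ − m₂) mod p = 81·(79 − 26) mod 83 = 60.
m = m₂ + h·q = 26 + 60·41 = 2486.

2486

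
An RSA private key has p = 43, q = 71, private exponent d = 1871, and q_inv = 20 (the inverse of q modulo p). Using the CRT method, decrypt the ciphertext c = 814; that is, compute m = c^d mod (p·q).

d_p = d mod (p−1) = 1871 mod 42 = 23; d_q = d mod (q−1) = 51.
m₁ = c^(d_p) mod p: c ≡ 40 (mod 43), and 40^23 mod 43 = 9.
m₂ = c^(d_q) mod q: c ≡ 33 (mod 71), and 33^51 mod 71 = 22.
h = q_inv·(m₁ − m₂) mod p = 20·(9 − 22) mod 43 = 41.
m = m₂ + h·q = 22 + 41·71 = 2933.

2933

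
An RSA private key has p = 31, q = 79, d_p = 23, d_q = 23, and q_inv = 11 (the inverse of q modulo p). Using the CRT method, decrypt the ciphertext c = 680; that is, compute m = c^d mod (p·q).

m₁ = c^(d_p) mod p: c ≡ 29 (mod 31), and 29^23 mod 31 = 23.
m₂ = c^(d_q) mod q: c ≡ 48 (mod 79), and 48^23 mod 79 = 3.
h = q_inv·(m₁ − m₂) mod p = 11·(23 − 3) mod 31 = 3.
m = m₂ + h·q = 3 + 3·79 = 240.

240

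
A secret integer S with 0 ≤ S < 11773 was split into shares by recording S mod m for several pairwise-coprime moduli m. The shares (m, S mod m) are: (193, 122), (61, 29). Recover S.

1859

Combine the congruences pairwise.
From S ≡ 122 (mod 193) write S = 122 + 193t. Substituting into S ≡ 29 (mod 61) gives 193t ≡ 29 (mod 61), and since 10⁻¹ ≡ 55 (mod 61), t ≡ 9. Hence S ≡ 122 + 193·9 = 1859 (mod 11773).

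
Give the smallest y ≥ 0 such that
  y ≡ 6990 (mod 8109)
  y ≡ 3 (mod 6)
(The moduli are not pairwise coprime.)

gcd(8109, 6) = 3 and 3 | (3 − 6990), so the pair is consistent; merging gives y ≡ 15099 (mod 16218), where 16218 = lcm(8109, 6).
The solution is unique modulo lcm(8109, 6) = 16218.

15099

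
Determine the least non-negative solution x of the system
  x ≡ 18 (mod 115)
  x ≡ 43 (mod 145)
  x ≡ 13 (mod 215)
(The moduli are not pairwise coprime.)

97193

gcd(115, 145) = 5 and 5 | (43 − 18), so the pair is consistent; merging gives x ≡ 478 (mod 3335), where 3335 = lcm(115, 145).
gcd(3335, 215) = 5 and 5 | (13 − 478), so the pair is consistent; merging gives x ≡ 97193 (mod 143405), where 143405 = lcm(3335, 215).
The solution is unique modulo lcm(115, 145, 215) = 143405.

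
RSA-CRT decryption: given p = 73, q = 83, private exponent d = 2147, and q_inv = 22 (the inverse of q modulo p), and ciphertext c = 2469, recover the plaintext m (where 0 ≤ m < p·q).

d_p = d mod (p−1) = 2147 mod 72 = 59; d_q = d mod (q−1) = 15.
m₁ = c^(d_p) mod p: c ≡ 60 (mod 73), and 60^59 mod 73 = 33.
m₂ = c^(d_q) mod q: c ≡ 62 (mod 83), and 62^15 mod 83 = 56.
h = q_inv·(m₁ − m₂) mod p = 22·(33 − 56) mod 73 = 5.
m = m₂ + h·q = 56 + 5·83 = 471.

471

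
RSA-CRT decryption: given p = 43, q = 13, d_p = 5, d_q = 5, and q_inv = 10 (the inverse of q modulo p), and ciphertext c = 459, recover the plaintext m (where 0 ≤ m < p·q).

192

m₁ = c^(d_p) mod p: c ≡ 29 (mod 43), and 29^5 mod 43 = 20.
m₂ = c^(d_q) mod q: c ≡ 4 (mod 13), and 4^5 mod 13 = 10.
h = q_inv·(m₁ − m₂) mod p = 10·(20 − 10) mod 43 = 14.
m = m₂ + h·q = 10 + 14·13 = 192.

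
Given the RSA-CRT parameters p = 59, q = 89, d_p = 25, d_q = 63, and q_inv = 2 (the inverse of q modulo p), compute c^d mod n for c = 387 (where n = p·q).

1430

m₁ = c^(d_p) mod p: c ≡ 33 (mod 59), and 33^25 mod 59 = 14.
m₂ = c^(d_q) mod q: c ≡ 31 (mod 89), and 31^63 mod 89 = 6.
h = q_inv·(m₁ − m₂) mod p = 2·(14 − 6) mod 59 = 16.
m = m₂ + h·q = 6 + 16·89 = 1430.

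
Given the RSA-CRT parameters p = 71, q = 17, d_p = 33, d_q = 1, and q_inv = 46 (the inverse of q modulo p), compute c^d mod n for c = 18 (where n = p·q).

m₁ = c^(d_p) mod p: c ≡ 18 (mod 71), and 18^33 mod 71 = 16.
m₂ = c^(d_q) mod q: c ≡ 1 (mod 17), and 1^1 mod 17 = 1.
h = q_inv·(m₁ − m₂) mod p = 46·(16 − 1) mod 71 = 51.
m = m₂ + h·q = 1 + 51·17 = 868.

868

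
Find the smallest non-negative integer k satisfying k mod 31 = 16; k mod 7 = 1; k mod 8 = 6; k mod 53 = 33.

From k ≡ 16 (mod 31) write k = 16 + 31t. Substituting into k ≡ 1 (mod 7) gives 31t ≡ 6 (mod 7), and since 3⁻¹ ≡ 5 (mod 7), t ≡ 2. Hence k ≡ 16 + 31·2 = 78 (mod 217).
From k ≡ 78 (mod 217) write k = 78 + 217t. Substituting into k ≡ 6 (mod 8) gives 217t ≡ 0 (mod 8), and since 1⁻¹ ≡ 1 (mod 8), t ≡ 0. Hence k ≡ 78 + 217·0 = 78 (mod 1736).
From k ≡ 78 (mod 1736) write k = 78 + 1736t. Substituting into k ≡ 33 (mod 53) gives 1736t ≡ 8 (mod 53), and since 40⁻¹ ≡ 4 (mod 53), t ≡ 32. Hence k ≡ 78 + 1736·32 = 55630 (mod 92008).

55630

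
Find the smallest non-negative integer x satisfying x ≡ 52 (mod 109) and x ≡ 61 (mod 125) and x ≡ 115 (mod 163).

447061

Combine the congruences pairwise.
From x ≡ 52 (mod 109) write x = 52 + 109t. Substituting into x ≡ 61 (mod 125) gives 109t ≡ 9 (mod 125), and since 109⁻¹ ≡ 39 (mod 125), t ≡ 101. Hence x ≡ 52 + 109·101 = 11061 (mod 13625).
From x ≡ 11061 (mod 13625) write x = 11061 + 13625t. Substituting into x ≡ 115 (mod 163) gives 13625t ≡ 138 (mod 163), and since 96⁻¹ ≡ 90 (mod 163), t ≡ 32. Hence x ≡ 11061 + 13625·32 = 447061 (mod 2220875).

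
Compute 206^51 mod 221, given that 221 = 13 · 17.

Mod 13: 206 ≡ 11; by Fermat, exponent reduces to 51 mod 12 = 3; 11^3 ≡ 5 (mod 13).
Mod 17: 206 ≡ 2; by Fermat, exponent reduces to 51 mod 16 = 3; 2^3 ≡ 8 (mod 17).
Combine by CRT: x ≡ 5 (mod 13), x ≡ 8 (mod 17) ⇒ x ≡ 161 (mod 221).

161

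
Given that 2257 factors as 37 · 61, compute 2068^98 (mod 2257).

Mod 37: 2068 ≡ 33; by Fermat, exponent reduces to 98 mod 36 = 26; 33^26 ≡ 9 (mod 37).
Mod 61: 2068 ≡ 55; by Fermat, exponent reduces to 98 mod 60 = 38; 55^38 ≡ 19 (mod 61).
Combine by CRT: x ≡ 9 (mod 37), x ≡ 19 (mod 61) ⇒ x ≡ 934 (mod 2257).

934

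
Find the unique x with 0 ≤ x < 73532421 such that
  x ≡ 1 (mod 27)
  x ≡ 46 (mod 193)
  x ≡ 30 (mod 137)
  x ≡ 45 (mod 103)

The moduli are pairwise coprime; N = 27·193·137·103 = 73532421.
N/27 = 2723423; 2723423 ≡ 14 (mod 27); 14·2 ≡ 1, so inverse 2.
N/193 = 380997; 380997 ≡ 15 (mod 193); 15·103 ≡ 1, so inverse 103.
N/137 = 536733; 536733 ≡ 104 (mod 137); 104·83 ≡ 1, so inverse 83.
N/103 = 713907; 713907 ≡ 14 (mod 103); 14·81 ≡ 1, so inverse 81.
x ≡ 1·2723423·2 + 46·380997·103 + 30·536733·83 + 45·713907·81 = 5749266817.
5749266817 mod 73532421 = 13737979.

13737979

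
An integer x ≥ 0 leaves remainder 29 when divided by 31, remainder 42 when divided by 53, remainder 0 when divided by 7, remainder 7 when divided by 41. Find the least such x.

16366

The moduli are pairwise coprime; N = 31·53·7·41 = 471541.
N/31 = 15211; 15211 ≡ 21 (mod 31); 21·3 ≡ 1, so inverse 3.
N/53 = 8897; 8897 ≡ 46 (mod 53); 46·15 ≡ 1, so inverse 15.
N/7 = 67363; 67363 ≡ 2 (mod 7); 2·4 ≡ 1, so inverse 4.
N/41 = 11501; 11501 ≡ 21 (mod 41); 21·2 ≡ 1, so inverse 2.
x ≡ 29·15211·3 + 42·8897·15 + 0·67363·4 + 7·11501·2 = 7089481.
7089481 mod 471541 = 16366.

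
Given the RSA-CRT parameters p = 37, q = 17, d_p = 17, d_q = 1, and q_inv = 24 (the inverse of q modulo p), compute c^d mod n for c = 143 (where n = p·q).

m₁ = c^(d_p) mod p: c ≡ 32 (mod 37), and 32^17 mod 37 = 15.
m₂ = c^(d_q) mod q: c ≡ 7 (mod 17), and 7^1 mod 17 = 7.
h = q_inv·(m₁ − m₂) mod p = 24·(15 − 7) mod 37 = 7.
m = m₂ + h·q = 7 + 7·17 = 126.

126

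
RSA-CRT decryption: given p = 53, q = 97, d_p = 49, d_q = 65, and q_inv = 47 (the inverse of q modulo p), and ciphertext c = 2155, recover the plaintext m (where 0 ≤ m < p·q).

2093

m₁ = c^(d_p) mod p: c ≡ 35 (mod 53), and 35^49 mod 53 = 26.
m₂ = c^(d_q) mod q: c ≡ 21 (mod 97), and 21^65 mod 97 = 56.
h = q_inv·(m₁ − m₂) mod p = 47·(26 − 56) mod 53 = 21.
m = m₂ + h·q = 56 + 21·97 = 2093.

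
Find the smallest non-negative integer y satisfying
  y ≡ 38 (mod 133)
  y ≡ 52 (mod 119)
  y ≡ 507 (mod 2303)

gcd(133, 119) = 7 and 7 | (52 − 38), so the pair is consistent; merging gives y ≡ 171 (mod 2261), where 2261 = lcm(133, 119).
gcd(2261, 2303) = 7 and 7 | (507 − 171), so the pair is consistent; merging gives y ≡ 725952 (mod 743869), where 743869 = lcm(2261, 2303).
The solution is unique modulo lcm(133, 119, 2303) = 743869.

725952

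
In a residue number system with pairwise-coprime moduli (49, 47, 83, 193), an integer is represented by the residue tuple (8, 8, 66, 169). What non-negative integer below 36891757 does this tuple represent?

20109804

The moduli are pairwise coprime; N = 49·47·83·193 = 36891757.
N/49 = 752893; 752893 ≡ 8 (mod 49); 8·43 ≡ 1, so inverse 43.
N/47 = 784931; 784931 ≡ 31 (mod 47); 31·44 ≡ 1, so inverse 44.
N/83 = 444479; 444479 ≡ 14 (mod 83); 14·6 ≡ 1, so inverse 6.
N/193 = 191149; 191149 ≡ 79 (mod 193); 79·22 ≡ 1, so inverse 22.
x ≡ 8·752893·43 + 8·784931·44 + 66·444479·6 + 169·191149·22 = 1421996570.
1421996570 mod 36891757 = 20109804.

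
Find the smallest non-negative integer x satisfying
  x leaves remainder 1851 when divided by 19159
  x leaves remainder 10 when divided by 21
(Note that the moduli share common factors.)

21010

gcd(19159, 21) = 7 and 7 | (10 − 1851), so the pair is consistent; merging gives x ≡ 21010 (mod 57477), where 57477 = lcm(19159, 21).
The solution is unique modulo lcm(19159, 21) = 57477.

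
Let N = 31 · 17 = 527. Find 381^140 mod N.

149

Mod 31: 381 ≡ 9; by Fermat, exponent reduces to 140 mod 30 = 20; 9^20 ≡ 25 (mod 31).
Mod 17: 381 ≡ 7; by Fermat, exponent reduces to 140 mod 16 = 12; 7^12 ≡ 13 (mod 17).
Combine by CRT: x ≡ 25 (mod 31), x ≡ 13 (mod 17) ⇒ x ≡ 149 (mod 527).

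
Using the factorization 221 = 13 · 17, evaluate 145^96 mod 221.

1

Mod 13: 145 ≡ 2; since 12 | 96, by Fermat 2^96 ≡ 1 (mod 13).
Mod 17: 145 ≡ 9; since 16 | 96, by Fermat 9^96 ≡ 1 (mod 17).
Combine by CRT: x ≡ 1 (mod 13), x ≡ 1 (mod 17) ⇒ x ≡ 1 (mod 221).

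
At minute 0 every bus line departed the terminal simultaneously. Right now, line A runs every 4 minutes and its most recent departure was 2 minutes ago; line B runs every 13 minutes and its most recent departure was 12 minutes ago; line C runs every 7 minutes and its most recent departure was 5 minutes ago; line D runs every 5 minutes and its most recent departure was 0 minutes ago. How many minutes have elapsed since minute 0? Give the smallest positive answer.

1650

From t ≡ 2 (mod 4) write t = 2 + 4s. Substituting into t ≡ 12 (mod 13) gives 4s ≡ 10 (mod 13), and since 4⁻¹ ≡ 10 (mod 13), s ≡ 9. Hence t ≡ 2 + 4·9 = 38 (mod 52).
From t ≡ 38 (mod 52) write t = 38 + 52s. Substituting into t ≡ 5 (mod 7) gives 52s ≡ 2 (mod 7), and since 3⁻¹ ≡ 5 (mod 7), s ≡ 3. Hence t ≡ 38 + 52·3 = 194 (mod 364).
From t ≡ 194 (mod 364) write t = 194 + 364s. Substituting into t ≡ 0 (mod 5) gives 364s ≡ 1 (mod 5), and since 4⁻¹ ≡ 4 (mod 5), s ≡ 4. Hence t ≡ 194 + 364·4 = 1650 (mod 1820).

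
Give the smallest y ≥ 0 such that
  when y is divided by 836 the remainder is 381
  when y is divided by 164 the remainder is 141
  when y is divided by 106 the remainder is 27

844741

gcd(836, 164) = 4 and 4 | (141 − 381), so the pair is consistent; merging gives y ≡ 22117 (mod 34276), where 34276 = lcm(836, 164).
gcd(34276, 106) = 2 and 2 | (27 − 22117), so the pair is consistent; merging gives y ≡ 844741 (mod 1816628), where 1816628 = lcm(34276, 106).
The solution is unique modulo lcm(836, 164, 106) = 1816628.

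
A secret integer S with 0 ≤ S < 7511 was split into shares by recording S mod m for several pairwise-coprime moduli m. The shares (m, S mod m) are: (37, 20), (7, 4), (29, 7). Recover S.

The moduli are pairwise coprime; N = 37·7·29 = 7511.
N/37 = 203; 203 ≡ 18 (mod 37); 18·35 ≡ 1, so inverse 35.
N/7 = 1073; 1073 ≡ 2 (mod 7); 2·4 ≡ 1, so inverse 4.
N/29 = 259; 259 ≡ 27 (mod 29); 27·14 ≡ 1, so inverse 14.
S ≡ 20·203·35 + 4·1073·4 + 7·259·14 = 184650.
184650 mod 7511 = 4386.

4386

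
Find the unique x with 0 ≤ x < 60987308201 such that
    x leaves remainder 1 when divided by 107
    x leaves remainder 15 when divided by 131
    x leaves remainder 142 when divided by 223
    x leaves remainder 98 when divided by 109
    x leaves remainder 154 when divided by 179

Combine the congruences pairwise.
From x ≡ 1 (mod 107) write x = 1 + 107t. Substituting into x ≡ 15 (mod 131) gives 107t ≡ 14 (mod 131), and since 107⁻¹ ≡ 60 (mod 131), t ≡ 54. Hence x ≡ 1 + 107·54 = 5779 (mod 14017).
From x ≡ 5779 (mod 14017) write x = 5779 + 14017t. Substituting into x ≡ 142 (mod 223) gives 14017t ≡ 161 (mod 223), and since 191⁻¹ ≡ 216 (mod 223), t ≡ 211. Hence x ≡ 5779 + 14017·211 = 2963366 (mod 3125791).
From x ≡ 2963366 (mod 3125791) write x = 2963366 + 3125791t. Substituting into x ≡ 98 (mod 109) gives 3125791t ≡ 6 (mod 109), and since 107⁻¹ ≡ 54 (mod 109), t ≡ 106. Hence x ≡ 2963366 + 3125791·106 = 334297212 (mod 340711219).
From x ≡ 334297212 (mod 340711219) write x = 334297212 + 340711219t. Substituting into x ≡ 154 (mod 179) gives 340711219t ≡ 120 (mod 179), and since 113⁻¹ ≡ 160 (mod 179), t ≡ 47. Hence x ≡ 334297212 + 340711219·47 = 16347724505 (mod 60987308201).

16347724505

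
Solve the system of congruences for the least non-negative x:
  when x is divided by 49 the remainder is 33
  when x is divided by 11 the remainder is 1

474

Combine the congruences pairwise.
From x ≡ 33 (mod 49) write x = 33 + 49t. Substituting into x ≡ 1 (mod 11) gives 49t ≡ 1 (mod 11), and since 5⁻¹ ≡ 9 (mod 11), t ≡ 9. Hence x ≡ 33 + 49·9 = 474 (mod 539).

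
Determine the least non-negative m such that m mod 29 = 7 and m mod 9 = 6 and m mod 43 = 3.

Combine the congruences pairwise.
From m ≡ 7 (mod 29) write m = 7 + 29t. Substituting into m ≡ 6 (mod 9) gives 29t ≡ 8 (mod 9), and since 2⁻¹ ≡ 5 (mod 9), t ≡ 4. Hence m ≡ 7 + 29·4 = 123 (mod 261).
From m ≡ 123 (mod 261) write m = 123 + 261t. Substituting into m ≡ 3 (mod 43) gives 261t ≡ 9 (mod 43), and since 3⁻¹ ≡ 29 (mod 43), t ≡ 3. Hence m ≡ 123 + 261·3 = 906 (mod 11223).

906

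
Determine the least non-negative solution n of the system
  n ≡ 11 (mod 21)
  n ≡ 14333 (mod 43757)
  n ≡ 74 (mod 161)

Combine the congruences pairwise.
gcd(21, 43757) = 7 and 7 | (14333 − 11), so the pair is consistent; merging gives n ≡ 14333 (mod 131271), where 131271 = lcm(21, 43757).
gcd(131271, 161) = 7 and 7 | (74 − 14333), so the pair is consistent; merging gives n ≡ 933230 (mod 3019233), where 3019233 = lcm(131271, 161).
The solution is unique modulo lcm(21, 43757, 161) = 3019233.

933230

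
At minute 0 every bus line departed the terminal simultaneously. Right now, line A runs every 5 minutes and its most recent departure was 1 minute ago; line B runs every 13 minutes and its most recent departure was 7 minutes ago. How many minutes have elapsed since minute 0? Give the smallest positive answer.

46

From t ≡ 1 (mod 5) write t = 1 + 5s. Substituting into t ≡ 7 (mod 13) gives 5s ≡ 6 (mod 13), and since 5⁻¹ ≡ 8 (mod 13), s ≡ 9. Hence t ≡ 1 + 5·9 = 46 (mod 65).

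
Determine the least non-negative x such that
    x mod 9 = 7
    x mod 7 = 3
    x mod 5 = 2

The moduli are pairwise coprime; N = 9·7·5 = 315.
N/9 = 35; 35 ≡ 8 (mod 9); 8·8 ≡ 1, so inverse 8.
N/7 = 45; 45 ≡ 3 (mod 7); 3·5 ≡ 1, so inverse 5.
N/5 = 63; 63 ≡ 3 (mod 5); 3·2 ≡ 1, so inverse 2.
x ≡ 7·35·8 + 3·45·5 + 2·63·2 = 2887.
2887 mod 315 = 52.

52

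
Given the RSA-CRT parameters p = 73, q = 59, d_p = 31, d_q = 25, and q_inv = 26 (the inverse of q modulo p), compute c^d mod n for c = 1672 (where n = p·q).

2087

m₁ = c^(d_p) mod p: c ≡ 66 (mod 73), and 66^31 mod 73 = 43.
m₂ = c^(d_q) mod q: c ≡ 20 (mod 59), and 20^25 mod 59 = 22.
h = q_inv·(m₁ − m₂) mod p = 26·(43 − 22) mod 73 = 35.
m = m₂ + h·q = 22 + 35·59 = 2087.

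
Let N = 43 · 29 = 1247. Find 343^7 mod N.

1074

Mod 43: 343 ≡ 42; 42^7 ≡ 42 (mod 43).
Mod 29: 343 ≡ 24; 24^7 ≡ 1 (mod 29).
Combine by CRT: x ≡ 42 (mod 43), x ≡ 1 (mod 29) ⇒ x ≡ 1074 (mod 1247).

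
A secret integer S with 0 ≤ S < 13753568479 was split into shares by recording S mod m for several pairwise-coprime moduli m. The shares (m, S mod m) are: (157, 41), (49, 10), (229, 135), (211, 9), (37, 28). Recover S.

The moduli are pairwise coprime; N = 157·49·229·211·37 = 13753568479.
N/157 = 87602347; 87602347 ≡ 115 (mod 157); 115·71 ≡ 1, so inverse 71.
N/49 = 280685071; 280685071 ≡ 37 (mod 49); 37·4 ≡ 1, so inverse 4.
N/229 = 60059251; 60059251 ≡ 108 (mod 229); 108·176 ≡ 1, so inverse 176.
N/211 = 65182789; 65182789 ≡ 36 (mod 211); 36·170 ≡ 1, so inverse 170.
N/37 = 371718067; 371718067 ≡ 9 (mod 37); 9·33 ≡ 1, so inverse 33.
S ≡ 41·87602347·71 + 10·280685071·4 + 135·60059251·176 + 9·65182789·170 + 28·371718067·33 = 2136442799795.
2136442799795 mod 13753568479 = 4639685550.

4639685550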